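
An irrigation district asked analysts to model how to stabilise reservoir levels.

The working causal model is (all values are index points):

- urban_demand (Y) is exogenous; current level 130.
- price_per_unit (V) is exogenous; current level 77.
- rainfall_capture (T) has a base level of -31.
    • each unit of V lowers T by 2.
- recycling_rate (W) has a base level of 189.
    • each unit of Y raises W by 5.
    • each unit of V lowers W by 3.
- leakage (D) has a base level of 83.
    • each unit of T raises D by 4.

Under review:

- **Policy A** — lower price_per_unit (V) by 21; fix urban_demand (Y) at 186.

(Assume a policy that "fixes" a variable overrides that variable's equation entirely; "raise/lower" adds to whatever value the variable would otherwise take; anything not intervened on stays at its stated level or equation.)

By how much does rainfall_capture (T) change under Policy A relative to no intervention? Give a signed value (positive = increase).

Baseline:
  V = 77
  T = -31 − 2·77 = -185
Policy A (V − 21, Y := 186):
  V = 77 − 21 = 56
  T = -31 − 2·56 = -143
Change in T: -143 − (-185) = 42

42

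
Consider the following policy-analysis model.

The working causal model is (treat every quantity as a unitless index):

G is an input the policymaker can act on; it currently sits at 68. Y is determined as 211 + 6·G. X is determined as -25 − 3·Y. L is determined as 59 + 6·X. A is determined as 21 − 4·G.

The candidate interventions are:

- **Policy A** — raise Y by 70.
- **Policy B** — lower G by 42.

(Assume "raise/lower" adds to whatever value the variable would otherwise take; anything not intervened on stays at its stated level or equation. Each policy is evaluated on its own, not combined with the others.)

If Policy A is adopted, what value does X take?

-2092

Policy A (Y + 70):
  G = 68
  Y = 211 + 6·68 (+70 from intervention) = 689
  X = -25 − 3·689 = -2092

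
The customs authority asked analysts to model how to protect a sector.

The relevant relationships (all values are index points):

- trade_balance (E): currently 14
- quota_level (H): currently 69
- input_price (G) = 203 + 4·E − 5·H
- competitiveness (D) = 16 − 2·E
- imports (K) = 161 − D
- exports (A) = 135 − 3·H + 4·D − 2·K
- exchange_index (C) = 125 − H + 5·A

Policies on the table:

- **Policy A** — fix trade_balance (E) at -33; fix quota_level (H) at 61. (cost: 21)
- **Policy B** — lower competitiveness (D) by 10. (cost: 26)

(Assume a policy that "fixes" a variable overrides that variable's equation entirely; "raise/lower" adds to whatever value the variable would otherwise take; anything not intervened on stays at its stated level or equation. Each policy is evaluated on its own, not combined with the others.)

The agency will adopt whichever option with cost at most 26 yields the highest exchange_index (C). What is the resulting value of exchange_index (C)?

Policy A (E := -33, H := 61):
  E = -33
  H = 61
  D = 16 − 2·(-33) = 82
  K = 161 − 82 = 79
  A = 135 − 3·61 + 4·82 − 2·79 = 122
  C = 125 − 61 + 5·122 = 674
Policy B (D − 10):
  E = 14
  H = 69
  D = 16 − 2·14 (−10 from intervention) = -22
  K = 161 − (-22) = 183
  A = 135 − 3·69 + 4·(-22) − 2·183 = -526
  C = 125 − 69 + 5·(-526) = -2574
Comparing — Policy A: C=674, Policy B: C=-2574. Highest is 674 (Policy A).

674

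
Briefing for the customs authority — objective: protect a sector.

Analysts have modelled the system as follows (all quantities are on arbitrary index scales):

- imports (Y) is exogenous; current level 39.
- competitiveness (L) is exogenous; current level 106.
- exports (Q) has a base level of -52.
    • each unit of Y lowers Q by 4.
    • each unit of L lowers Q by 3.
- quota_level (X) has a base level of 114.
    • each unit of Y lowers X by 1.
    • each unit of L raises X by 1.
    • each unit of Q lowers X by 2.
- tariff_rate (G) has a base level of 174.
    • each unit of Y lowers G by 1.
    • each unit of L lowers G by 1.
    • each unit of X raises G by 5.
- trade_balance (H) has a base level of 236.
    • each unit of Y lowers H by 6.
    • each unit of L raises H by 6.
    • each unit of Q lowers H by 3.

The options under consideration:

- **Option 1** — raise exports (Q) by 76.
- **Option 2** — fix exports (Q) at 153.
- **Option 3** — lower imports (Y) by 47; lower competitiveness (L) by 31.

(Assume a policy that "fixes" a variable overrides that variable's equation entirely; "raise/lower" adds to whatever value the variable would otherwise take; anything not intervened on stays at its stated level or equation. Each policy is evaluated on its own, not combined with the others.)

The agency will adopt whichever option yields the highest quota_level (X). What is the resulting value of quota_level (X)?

Option 1 (Q + 76):
  Y = 39
  L = 106
  Q = -52 − 4·39 − 3·106 (+76 from intervention) = -450
  X = 114 − 39 + 106 − 2·(-450) = 1081
Option 2 (Q := 153):
  Y = 39
  L = 106
  Q = 153
  X = 114 − 39 + 106 − 2·153 = -125
Option 3 (Y − 47, L − 31):
  Y = 39 − 47 = -8
  L = 106 − 31 = 75
  Q = -52 − 4·(-8) − 3·75 = -245
  X = 114 − (-8) + 75 − 2·(-245) = 687
Comparing — Option 1: X=1081, Option 2: X=-125, Option 3: X=687. Highest is 1081 (Option 1).

1081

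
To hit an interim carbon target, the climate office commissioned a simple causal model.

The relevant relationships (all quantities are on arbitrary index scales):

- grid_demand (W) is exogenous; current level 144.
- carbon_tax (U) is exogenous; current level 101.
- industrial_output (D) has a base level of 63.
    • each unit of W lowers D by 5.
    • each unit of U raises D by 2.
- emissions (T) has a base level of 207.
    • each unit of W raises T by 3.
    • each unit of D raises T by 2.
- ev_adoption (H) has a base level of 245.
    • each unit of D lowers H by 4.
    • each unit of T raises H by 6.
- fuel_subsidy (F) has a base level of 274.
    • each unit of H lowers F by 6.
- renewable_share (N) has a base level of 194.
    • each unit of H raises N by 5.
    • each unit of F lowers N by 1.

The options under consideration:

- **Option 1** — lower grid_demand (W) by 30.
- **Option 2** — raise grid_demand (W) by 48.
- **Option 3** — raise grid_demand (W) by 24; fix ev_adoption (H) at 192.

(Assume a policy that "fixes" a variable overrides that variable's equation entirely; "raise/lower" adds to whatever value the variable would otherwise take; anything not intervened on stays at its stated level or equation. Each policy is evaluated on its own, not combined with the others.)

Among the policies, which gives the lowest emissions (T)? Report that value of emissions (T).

-607

Option 1 (W − 30):
  W = 144 − 30 = 114
  U = 101
  D = 63 − 5·114 + 2·101 = -305
  T = 207 + 3·114 + 2·(-305) = -61
Option 2 (W + 48):
  W = 144 + 48 = 192
  U = 101
  D = 63 − 5·192 + 2·101 = -695
  T = 207 + 3·192 + 2·(-695) = -607
Option 3 (W + 24, H := 192):
  W = 144 + 24 = 168
  U = 101
  D = 63 − 5·168 + 2·101 = -575
  T = 207 + 3·168 + 2·(-575) = -439
Comparing — Option 1: T=-61, Option 2: T=-607, Option 3: T=-439. Lowest is -607 (Option 2).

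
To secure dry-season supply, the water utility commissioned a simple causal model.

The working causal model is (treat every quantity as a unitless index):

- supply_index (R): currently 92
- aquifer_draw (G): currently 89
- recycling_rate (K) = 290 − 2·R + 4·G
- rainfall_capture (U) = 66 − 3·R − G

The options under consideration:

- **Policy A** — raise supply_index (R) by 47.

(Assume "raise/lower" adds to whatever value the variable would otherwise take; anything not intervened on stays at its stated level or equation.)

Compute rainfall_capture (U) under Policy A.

Policy A (R + 47):
  R = 92 + 47 = 139
  G = 89
  U = 66 − 3·139 − 89 = -440

-440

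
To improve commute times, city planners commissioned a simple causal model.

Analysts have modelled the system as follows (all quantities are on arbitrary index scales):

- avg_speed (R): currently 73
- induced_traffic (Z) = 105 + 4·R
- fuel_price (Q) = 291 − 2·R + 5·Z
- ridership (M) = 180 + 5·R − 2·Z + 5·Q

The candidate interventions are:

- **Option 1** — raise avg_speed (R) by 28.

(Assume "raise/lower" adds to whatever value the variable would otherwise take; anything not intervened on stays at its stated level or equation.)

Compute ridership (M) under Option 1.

Option 1 (R + 28):
  R = 73 + 28 = 101
  Z = 105 + 4·101 = 509
  Q = 291 − 2·101 + 5·509 = 2634
  M = 180 + 5·101 − 2·509 + 5·2634 = 12837

12837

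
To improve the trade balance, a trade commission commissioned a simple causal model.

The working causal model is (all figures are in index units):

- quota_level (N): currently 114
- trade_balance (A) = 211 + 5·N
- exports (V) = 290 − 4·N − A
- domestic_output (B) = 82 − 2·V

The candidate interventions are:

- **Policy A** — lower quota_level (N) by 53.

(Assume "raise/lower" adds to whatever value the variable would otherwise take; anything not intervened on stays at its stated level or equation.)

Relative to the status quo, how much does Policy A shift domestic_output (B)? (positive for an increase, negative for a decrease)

Baseline:
  N = 114
  A = 211 + 5·114 = 781
  V = 290 − 4·114 − 781 = -947
  B = 82 − 2·(-947) = 1976
Policy A (N − 53):
  N = 114 − 53 = 61
  A = 211 + 5·61 = 516
  V = 290 − 4·61 − 516 = -470
  B = 82 − 2·(-470) = 1022
Change in B: 1022 − 1976 = -954

-954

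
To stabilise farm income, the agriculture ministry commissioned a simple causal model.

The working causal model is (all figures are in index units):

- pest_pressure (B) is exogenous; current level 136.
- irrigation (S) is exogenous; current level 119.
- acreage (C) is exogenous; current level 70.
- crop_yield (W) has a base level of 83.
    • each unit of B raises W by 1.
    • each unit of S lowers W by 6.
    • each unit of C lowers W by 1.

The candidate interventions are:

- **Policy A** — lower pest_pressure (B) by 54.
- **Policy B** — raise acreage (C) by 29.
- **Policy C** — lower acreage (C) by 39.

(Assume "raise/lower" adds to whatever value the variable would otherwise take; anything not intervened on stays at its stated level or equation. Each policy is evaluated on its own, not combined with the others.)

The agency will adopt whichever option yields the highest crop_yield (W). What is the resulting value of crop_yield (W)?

Policy A (B − 54):
  B = 136 − 54 = 82
  S = 119
  C = 70
  W = 83 + 82 − 6·119 − 70 = -619
Policy B (C + 29):
  B = 136
  S = 119
  C = 70 + 29 = 99
  W = 83 + 136 − 6·119 − 99 = -594
Policy C (C − 39):
  B = 136
  S = 119
  C = 70 − 39 = 31
  W = 83 + 136 − 6·119 − 31 = -526
Comparing — Policy A: W=-619, Policy B: W=-594, Policy C: W=-526. Highest is -526 (Policy C).

-526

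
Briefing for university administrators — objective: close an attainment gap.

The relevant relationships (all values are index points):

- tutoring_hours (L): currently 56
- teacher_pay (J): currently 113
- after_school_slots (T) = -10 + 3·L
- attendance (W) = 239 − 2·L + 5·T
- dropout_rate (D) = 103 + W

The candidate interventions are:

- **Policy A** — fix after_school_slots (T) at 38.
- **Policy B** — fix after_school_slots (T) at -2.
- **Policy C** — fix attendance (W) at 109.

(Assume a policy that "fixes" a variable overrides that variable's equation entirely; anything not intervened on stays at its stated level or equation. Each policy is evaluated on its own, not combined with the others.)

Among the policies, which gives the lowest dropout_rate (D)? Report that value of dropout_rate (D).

212

Policy A (T := 38):
  L = 56
  T = 38
  W = 239 − 2·56 + 5·38 = 317
  D = 103 + 317 = 420
Policy B (T := -2):
  L = 56
  T = -2
  W = 239 − 2·56 + 5·(-2) = 117
  D = 103 + 117 = 220
Policy C (W := 109):
  L = 56
  T = -10 + 3·56 = 158
  W = 109
  D = 103 + 109 = 212
Comparing — Policy A: D=420, Policy B: D=220, Policy C: D=212. Lowest is 212 (Policy C).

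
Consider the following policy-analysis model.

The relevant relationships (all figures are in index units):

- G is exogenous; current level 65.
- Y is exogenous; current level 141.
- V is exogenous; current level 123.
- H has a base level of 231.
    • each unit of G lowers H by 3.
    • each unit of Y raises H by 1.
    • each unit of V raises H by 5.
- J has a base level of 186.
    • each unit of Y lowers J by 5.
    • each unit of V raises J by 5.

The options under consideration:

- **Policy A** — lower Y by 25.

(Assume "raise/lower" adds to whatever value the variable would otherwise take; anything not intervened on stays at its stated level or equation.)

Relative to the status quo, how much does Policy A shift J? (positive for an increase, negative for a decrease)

Baseline:
  Y = 141
  V = 123
  J = 186 − 5·141 + 5·123 = 96
Policy A (Y − 25):
  Y = 141 − 25 = 116
  V = 123
  J = 186 − 5·116 + 5·123 = 221
Change in J: 221 − 96 = 125

125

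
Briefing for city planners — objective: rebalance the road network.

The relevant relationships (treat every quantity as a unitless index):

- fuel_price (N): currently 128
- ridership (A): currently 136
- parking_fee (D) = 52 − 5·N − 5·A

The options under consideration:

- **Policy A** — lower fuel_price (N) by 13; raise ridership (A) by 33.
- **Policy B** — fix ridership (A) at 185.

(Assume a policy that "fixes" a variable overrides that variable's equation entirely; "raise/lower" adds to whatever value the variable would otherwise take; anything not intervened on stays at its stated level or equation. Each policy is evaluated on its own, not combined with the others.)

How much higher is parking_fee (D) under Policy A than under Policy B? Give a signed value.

145

Policy A (N − 13, A + 33):
  N = 128 − 13 = 115
  A = 136 + 33 = 169
  D = 52 − 5·115 − 5·169 = -1368
Policy B (A := 185):
  N = 128
  A = 185
  D = 52 − 5·128 − 5·185 = -1513
D: -1368 − (-1513) = 145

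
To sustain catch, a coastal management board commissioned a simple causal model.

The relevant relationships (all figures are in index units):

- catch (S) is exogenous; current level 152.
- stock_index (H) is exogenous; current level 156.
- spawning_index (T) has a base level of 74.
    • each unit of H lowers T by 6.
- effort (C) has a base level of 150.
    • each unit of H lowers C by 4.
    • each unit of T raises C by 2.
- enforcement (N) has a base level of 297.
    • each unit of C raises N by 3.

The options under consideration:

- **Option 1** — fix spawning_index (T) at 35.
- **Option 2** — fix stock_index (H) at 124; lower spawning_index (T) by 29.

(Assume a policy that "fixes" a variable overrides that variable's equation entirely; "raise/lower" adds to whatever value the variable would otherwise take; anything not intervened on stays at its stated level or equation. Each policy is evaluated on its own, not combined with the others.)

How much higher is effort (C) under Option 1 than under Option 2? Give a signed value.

Option 1 (T := 35):
  H = 156
  T = 35
  C = 150 − 4·156 + 2·35 = -404
Option 2 (H := 124, T − 29):
  H = 124
  T = 74 − 6·124 (−29 from intervention) = -699
  C = 150 − 4·124 + 2·(-699) = -1744
C: -404 − (-1744) = 1340

1340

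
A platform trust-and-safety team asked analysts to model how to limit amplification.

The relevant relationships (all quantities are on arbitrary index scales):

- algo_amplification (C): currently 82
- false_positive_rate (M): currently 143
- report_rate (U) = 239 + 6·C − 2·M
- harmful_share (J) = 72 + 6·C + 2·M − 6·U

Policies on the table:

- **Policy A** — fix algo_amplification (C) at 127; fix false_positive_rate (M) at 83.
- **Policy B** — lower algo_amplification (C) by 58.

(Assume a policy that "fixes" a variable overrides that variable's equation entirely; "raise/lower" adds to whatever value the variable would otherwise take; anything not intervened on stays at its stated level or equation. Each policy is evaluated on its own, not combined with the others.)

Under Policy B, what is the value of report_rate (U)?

Policy B (C − 58):
  C = 82 − 58 = 24
  M = 143
  U = 239 + 6·24 − 2·143 = 97

97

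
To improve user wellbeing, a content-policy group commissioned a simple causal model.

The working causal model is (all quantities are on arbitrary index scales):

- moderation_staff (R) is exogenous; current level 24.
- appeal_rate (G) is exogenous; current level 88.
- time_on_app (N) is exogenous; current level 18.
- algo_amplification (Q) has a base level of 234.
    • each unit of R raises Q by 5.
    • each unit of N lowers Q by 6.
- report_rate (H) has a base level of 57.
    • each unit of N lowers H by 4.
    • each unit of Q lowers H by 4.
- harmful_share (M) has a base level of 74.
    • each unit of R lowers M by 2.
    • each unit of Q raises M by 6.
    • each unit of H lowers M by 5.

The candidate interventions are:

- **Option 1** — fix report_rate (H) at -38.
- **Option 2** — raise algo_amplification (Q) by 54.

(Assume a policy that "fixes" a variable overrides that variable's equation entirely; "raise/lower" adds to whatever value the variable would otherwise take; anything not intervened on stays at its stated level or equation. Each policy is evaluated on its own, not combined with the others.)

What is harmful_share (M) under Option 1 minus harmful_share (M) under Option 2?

-6209

Option 1 (H := -38):
  R = 24
  N = 18
  Q = 234 + 5·24 − 6·18 = 246
  H = -38
  M = 74 − 2·24 + 6·246 − 5·(-38) = 1692
Option 2 (Q + 54):
  R = 24
  N = 18
  Q = 234 + 5·24 − 6·18 (+54 from intervention) = 300
  H = 57 − 4·18 − 4·300 = -1215
  M = 74 − 2·24 + 6·300 − 5·(-1215) = 7901
M: 1692 − 7901 = -6209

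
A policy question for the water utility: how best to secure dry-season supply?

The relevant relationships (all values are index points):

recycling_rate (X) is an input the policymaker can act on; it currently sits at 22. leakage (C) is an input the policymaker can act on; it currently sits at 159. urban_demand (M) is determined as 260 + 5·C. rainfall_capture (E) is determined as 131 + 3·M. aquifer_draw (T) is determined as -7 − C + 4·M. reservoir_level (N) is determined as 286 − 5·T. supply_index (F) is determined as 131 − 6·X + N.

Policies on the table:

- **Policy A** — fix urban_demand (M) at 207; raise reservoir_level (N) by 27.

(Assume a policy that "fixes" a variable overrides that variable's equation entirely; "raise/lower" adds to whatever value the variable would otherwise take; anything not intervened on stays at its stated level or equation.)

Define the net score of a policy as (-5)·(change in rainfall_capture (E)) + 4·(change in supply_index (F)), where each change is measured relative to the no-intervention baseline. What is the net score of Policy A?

80668

Baseline:
  X = 22
  C = 159
  M = 260 + 5·159 = 1055
  E = 131 + 3·1055 = 3296
  T = -7 − 159 + 4·1055 = 4054
  N = 286 − 5·4054 = -19984
  F = 131 − 6·22 + (-19984) = -19985
Policy A (M := 207, N + 27):
  X = 22
  C = 159
  M = 207
  E = 131 + 3·207 = 752
  T = -7 − 159 + 4·207 = 662
  N = 286 − 5·662 (+27 from intervention) = -2997
  F = 131 − 6·22 + (-2997) = -2998
ΔE = 752 − 3296 = -2544; ΔF = -2998 − (-19985) = 16987
Score = (-5)·(-2544) + 4·16987 = 80668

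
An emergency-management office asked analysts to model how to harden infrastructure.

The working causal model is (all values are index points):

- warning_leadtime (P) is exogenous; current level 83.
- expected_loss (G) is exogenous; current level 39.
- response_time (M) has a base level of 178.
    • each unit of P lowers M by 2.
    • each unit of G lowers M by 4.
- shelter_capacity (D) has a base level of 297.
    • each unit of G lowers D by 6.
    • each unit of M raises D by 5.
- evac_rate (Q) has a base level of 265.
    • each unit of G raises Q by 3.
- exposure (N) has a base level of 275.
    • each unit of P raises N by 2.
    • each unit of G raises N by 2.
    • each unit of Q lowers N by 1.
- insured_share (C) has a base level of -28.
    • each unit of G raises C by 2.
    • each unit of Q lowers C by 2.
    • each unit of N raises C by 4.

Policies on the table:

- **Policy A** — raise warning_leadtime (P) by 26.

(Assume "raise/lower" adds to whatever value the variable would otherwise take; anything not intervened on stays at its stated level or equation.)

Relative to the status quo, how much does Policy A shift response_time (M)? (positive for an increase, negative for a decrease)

-52

Baseline:
  P = 83
  G = 39
  M = 178 − 2·83 − 4·39 = -144
Policy A (P + 26):
  P = 83 + 26 = 109
  G = 39
  M = 178 − 2·109 − 4·39 = -196
Change in M: -196 − (-144) = -52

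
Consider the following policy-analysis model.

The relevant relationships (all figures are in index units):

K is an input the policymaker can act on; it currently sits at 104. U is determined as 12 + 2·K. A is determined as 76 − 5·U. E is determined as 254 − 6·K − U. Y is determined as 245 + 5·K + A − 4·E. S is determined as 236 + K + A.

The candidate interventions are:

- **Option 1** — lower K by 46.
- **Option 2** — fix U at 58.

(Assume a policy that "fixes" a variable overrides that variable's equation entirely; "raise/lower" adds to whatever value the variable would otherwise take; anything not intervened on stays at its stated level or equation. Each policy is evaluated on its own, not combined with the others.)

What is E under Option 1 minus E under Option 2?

Option 1 (K − 46):
  K = 104 − 46 = 58
  U = 12 + 2·58 = 128
  E = 254 − 6·58 − 128 = -222
Option 2 (U := 58):
  K = 104
  U = 58
  E = 254 − 6·104 − 58 = -428
E: -222 − (-428) = 206

206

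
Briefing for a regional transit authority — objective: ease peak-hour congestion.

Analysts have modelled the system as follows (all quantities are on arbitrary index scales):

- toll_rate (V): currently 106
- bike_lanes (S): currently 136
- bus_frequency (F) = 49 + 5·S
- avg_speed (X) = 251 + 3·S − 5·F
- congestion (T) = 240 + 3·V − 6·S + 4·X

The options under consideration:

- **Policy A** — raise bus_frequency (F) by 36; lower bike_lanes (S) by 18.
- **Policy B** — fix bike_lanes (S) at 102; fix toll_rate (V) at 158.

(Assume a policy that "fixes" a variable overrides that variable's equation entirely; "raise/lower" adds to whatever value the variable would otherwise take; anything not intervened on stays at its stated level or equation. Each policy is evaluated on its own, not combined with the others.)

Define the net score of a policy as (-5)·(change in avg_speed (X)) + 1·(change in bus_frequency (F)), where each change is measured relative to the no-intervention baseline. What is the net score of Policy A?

-1134

Baseline:
  S = 136
  F = 49 + 5·136 = 729
  X = 251 + 3·136 − 5·729 = -2986
Policy A (F + 36, S − 18):
  S = 136 − 18 = 118
  F = 49 + 5·118 (+36 from intervention) = 675
  X = 251 + 3·118 − 5·675 = -2770
ΔX = -2770 − (-2986) = 216; ΔF = 675 − 729 = -54
Score = (-5)·216 + 1·(-54) = -1134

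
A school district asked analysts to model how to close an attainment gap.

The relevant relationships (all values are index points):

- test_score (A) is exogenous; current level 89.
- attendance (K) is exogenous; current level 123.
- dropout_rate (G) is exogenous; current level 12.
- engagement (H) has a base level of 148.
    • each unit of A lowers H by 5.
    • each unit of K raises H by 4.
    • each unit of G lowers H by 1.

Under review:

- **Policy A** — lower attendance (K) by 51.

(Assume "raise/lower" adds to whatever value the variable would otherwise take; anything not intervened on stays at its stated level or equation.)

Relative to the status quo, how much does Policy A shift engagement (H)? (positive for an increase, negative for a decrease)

-204

Baseline:
  A = 89
  K = 123
  G = 12
  H = 148 − 5·89 + 4·123 − 12 = 183
Policy A (K − 51):
  A = 89
  K = 123 − 51 = 72
  G = 12
  H = 148 − 5·89 + 4·72 − 12 = -21
Change in H: -21 − 183 = -204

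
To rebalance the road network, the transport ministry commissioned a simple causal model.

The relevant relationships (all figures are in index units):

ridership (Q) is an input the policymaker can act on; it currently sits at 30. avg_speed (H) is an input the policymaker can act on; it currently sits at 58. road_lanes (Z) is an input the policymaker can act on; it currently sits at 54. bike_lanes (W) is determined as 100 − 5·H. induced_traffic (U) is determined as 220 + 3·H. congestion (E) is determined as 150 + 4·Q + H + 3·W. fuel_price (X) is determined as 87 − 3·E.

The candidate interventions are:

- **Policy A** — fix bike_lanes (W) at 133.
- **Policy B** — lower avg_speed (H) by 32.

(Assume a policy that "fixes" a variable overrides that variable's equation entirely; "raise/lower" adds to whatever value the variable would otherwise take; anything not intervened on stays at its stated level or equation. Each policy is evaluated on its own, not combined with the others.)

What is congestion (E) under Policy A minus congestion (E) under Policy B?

Policy A (W := 133):
  Q = 30
  H = 58
  W = 133
  E = 150 + 4·30 + 58 + 3·133 = 727
Policy B (H − 32):
  Q = 30
  H = 58 − 32 = 26
  W = 100 − 5·26 = -30
  E = 150 + 4·30 + 26 + 3·(-30) = 206
E: 727 − 206 = 521

521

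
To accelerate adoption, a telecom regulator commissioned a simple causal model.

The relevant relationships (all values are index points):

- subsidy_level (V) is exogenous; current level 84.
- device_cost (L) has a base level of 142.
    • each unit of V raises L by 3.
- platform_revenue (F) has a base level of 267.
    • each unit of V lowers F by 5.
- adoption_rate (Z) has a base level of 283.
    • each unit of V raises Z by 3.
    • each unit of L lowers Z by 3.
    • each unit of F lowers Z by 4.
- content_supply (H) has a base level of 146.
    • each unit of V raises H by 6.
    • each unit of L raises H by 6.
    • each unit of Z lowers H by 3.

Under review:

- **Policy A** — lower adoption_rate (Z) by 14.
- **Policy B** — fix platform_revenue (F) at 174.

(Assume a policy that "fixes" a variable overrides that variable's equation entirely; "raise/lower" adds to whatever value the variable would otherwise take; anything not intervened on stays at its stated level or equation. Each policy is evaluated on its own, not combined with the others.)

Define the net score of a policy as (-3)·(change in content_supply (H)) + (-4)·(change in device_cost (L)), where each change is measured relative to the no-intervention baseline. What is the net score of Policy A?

-126

Baseline:
  V = 84
  L = 142 + 3·84 = 394
  F = 267 − 5·84 = -153
  Z = 283 + 3·84 − 3·394 − 4·(-153) = -35
  H = 146 + 6·84 + 6·394 − 3·(-35) = 3119
Policy A (Z − 14):
  V = 84
  L = 142 + 3·84 = 394
  F = 267 − 5·84 = -153
  Z = 283 + 3·84 − 3·394 − 4·(-153) (−14 from intervention) = -49
  H = 146 + 6·84 + 6·394 − 3·(-49) = 3161
ΔH = 3161 − 3119 = 42; ΔL = 394 − 394 = 0
Score = (-3)·42 + (-4)·0 = -126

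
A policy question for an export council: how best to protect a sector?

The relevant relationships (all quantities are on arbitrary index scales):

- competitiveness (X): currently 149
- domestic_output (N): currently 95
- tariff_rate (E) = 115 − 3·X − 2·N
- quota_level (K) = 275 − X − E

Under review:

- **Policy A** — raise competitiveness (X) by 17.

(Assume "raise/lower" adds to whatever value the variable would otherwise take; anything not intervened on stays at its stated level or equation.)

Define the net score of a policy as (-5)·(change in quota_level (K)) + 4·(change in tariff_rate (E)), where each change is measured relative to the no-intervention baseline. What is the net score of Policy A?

-374

Baseline:
  X = 149
  N = 95
  E = 115 − 3·149 − 2·95 = -522
  K = 275 − 149 − (-522) = 648
Policy A (X + 17):
  X = 149 + 17 = 166
  N = 95
  E = 115 − 3·166 − 2·95 = -573
  K = 275 − 166 − (-573) = 682
ΔK = 682 − 648 = 34; ΔE = -573 − (-522) = -51
Score = (-5)·34 + 4·(-51) = -374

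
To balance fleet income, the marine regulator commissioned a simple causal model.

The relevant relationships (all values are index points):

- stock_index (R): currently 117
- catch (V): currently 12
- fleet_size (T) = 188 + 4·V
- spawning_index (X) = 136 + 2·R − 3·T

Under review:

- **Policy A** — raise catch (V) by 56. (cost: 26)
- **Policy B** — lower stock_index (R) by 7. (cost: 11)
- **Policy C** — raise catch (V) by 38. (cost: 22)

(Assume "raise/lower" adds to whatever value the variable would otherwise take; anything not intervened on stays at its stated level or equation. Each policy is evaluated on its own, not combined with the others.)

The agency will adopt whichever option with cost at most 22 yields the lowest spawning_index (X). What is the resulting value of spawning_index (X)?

-794

Policy B (R − 7):
  R = 117 − 7 = 110
  V = 12
  T = 188 + 4·12 = 236
  X = 136 + 2·110 − 3·236 = -352
Policy C (V + 38):
  R = 117
  V = 12 + 38 = 50
  T = 188 + 4·50 = 388
  X = 136 + 2·117 − 3·388 = -794
Comparing — Policy B: X=-352, Policy C: X=-794. Lowest is -794 (Policy C).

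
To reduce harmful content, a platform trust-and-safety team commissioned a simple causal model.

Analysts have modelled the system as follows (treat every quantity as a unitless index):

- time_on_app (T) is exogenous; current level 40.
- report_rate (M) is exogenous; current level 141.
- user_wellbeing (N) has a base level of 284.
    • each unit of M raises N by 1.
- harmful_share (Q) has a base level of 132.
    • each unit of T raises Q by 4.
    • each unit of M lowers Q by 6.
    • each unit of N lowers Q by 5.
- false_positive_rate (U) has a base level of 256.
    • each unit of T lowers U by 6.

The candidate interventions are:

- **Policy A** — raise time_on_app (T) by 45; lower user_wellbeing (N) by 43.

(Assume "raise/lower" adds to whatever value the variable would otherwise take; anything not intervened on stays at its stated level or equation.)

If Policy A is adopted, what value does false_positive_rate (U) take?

Policy A (T + 45, N − 43):
  T = 40 + 45 = 85
  U = 256 − 6·85 = -254

-254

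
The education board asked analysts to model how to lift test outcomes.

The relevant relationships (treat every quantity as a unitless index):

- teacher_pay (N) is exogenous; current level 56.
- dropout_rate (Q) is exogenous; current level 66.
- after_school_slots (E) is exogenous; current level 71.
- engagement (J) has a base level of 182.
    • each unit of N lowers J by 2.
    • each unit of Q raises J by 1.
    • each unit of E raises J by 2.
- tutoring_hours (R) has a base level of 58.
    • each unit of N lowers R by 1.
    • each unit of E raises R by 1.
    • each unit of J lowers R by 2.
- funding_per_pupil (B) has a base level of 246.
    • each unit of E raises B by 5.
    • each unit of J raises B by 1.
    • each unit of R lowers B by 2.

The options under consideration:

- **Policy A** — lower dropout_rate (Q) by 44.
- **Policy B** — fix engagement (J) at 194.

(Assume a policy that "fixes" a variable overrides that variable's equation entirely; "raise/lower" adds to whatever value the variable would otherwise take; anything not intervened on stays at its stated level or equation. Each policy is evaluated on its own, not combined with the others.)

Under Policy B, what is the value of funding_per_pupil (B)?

1425

Policy B (J := 194):
  N = 56
  Q = 66
  E = 71
  J = 194
  R = 58 − 56 + 71 − 2·194 = -315
  B = 246 + 5·71 + 194 − 2·(-315) = 1425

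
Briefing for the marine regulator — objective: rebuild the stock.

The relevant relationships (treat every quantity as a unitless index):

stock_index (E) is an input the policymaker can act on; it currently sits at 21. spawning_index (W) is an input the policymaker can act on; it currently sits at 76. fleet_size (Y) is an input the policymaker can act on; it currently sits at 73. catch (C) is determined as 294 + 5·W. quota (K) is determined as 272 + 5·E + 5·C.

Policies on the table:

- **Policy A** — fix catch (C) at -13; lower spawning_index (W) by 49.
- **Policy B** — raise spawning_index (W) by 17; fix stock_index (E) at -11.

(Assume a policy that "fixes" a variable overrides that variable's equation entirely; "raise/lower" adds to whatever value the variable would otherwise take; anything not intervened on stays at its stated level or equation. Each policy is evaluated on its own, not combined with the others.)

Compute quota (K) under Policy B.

4012

Policy B (W + 17, E := -11):
  E = -11
  W = 76 + 17 = 93
  C = 294 + 5·93 = 759
  K = 272 + 5·(-11) + 5·759 = 4012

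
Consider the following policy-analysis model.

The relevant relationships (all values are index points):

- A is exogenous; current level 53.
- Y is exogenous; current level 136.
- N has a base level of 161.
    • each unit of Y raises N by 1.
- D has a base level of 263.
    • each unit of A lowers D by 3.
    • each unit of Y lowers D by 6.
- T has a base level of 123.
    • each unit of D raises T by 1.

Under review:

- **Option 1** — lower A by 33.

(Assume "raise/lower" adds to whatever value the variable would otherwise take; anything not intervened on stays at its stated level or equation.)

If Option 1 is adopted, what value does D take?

-613

Option 1 (A − 33):
  A = 53 − 33 = 20
  Y = 136
  D = 263 − 3·20 − 6·136 = -613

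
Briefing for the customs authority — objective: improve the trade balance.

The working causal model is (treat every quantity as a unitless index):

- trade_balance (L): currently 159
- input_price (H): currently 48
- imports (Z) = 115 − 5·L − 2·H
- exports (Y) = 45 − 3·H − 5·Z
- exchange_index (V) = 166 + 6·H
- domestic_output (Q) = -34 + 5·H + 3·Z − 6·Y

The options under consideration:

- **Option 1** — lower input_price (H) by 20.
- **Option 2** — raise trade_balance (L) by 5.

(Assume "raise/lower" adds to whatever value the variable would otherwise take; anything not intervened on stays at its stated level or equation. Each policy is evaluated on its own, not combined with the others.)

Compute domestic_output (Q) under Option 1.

-23948

Option 1 (H − 20):
  L = 159
  H = 48 − 20 = 28
  Z = 115 − 5·159 − 2·28 = -736
  Y = 45 − 3·28 − 5·(-736) = 3641
  Q = -34 + 5·28 + 3·(-736) − 6·3641 = -23948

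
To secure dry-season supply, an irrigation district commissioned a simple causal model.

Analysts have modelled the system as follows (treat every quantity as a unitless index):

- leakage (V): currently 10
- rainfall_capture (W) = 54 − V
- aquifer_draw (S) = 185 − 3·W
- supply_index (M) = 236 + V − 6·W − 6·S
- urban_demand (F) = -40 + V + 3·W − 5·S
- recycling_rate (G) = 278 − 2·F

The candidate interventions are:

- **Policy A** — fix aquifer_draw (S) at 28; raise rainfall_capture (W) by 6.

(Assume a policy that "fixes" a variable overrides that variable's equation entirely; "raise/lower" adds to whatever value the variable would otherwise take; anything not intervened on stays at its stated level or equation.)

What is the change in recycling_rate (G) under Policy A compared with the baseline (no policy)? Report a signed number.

Baseline:
  V = 10
  W = 54 − 10 = 44
  S = 185 − 3·44 = 53
  F = -40 + 10 + 3·44 − 5·53 = -163
  G = 278 − 2·(-163) = 604
Policy A (S := 28, W + 6):
  V = 10
  W = 54 − 10 (+6 from intervention) = 50
  S = 28
  F = -40 + 10 + 3·50 − 5·28 = -20
  G = 278 − 2·(-20) = 318
Change in G: 318 − 604 = -286

-286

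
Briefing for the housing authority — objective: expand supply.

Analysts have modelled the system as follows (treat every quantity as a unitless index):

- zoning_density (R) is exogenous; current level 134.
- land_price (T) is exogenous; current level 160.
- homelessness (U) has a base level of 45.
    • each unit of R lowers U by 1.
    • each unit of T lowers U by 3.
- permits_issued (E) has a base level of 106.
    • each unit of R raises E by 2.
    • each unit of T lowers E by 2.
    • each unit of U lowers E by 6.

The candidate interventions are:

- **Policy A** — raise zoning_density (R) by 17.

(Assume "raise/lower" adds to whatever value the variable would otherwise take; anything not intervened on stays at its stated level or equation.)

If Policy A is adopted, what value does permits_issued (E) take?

3604

Policy A (R + 17):
  R = 134 + 17 = 151
  T = 160
  U = 45 − 151 − 3·160 = -586
  E = 106 + 2·151 − 2·160 − 6·(-586) = 3604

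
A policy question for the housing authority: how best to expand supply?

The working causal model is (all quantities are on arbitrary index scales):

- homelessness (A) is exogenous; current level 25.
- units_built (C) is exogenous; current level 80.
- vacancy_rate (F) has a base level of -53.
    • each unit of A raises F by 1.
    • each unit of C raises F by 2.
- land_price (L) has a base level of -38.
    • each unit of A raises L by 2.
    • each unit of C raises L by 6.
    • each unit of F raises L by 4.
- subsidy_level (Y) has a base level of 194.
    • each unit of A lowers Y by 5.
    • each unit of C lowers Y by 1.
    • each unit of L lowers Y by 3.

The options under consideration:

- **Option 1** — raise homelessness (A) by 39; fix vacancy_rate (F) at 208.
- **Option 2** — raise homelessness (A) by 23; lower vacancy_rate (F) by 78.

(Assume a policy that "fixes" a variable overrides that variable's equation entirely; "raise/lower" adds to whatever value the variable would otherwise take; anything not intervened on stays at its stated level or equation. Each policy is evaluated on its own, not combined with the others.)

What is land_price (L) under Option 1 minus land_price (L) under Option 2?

556

Option 1 (A + 39, F := 208):
  A = 25 + 39 = 64
  C = 80
  F = 208
  L = -38 + 2·64 + 6·80 + 4·208 = 1402
Option 2 (A + 23, F − 78):
  A = 25 + 23 = 48
  C = 80
  F = -53 + 48 + 2·80 (−78 from intervention) = 77
  L = -38 + 2·48 + 6·80 + 4·77 = 846
L: 1402 − 846 = 556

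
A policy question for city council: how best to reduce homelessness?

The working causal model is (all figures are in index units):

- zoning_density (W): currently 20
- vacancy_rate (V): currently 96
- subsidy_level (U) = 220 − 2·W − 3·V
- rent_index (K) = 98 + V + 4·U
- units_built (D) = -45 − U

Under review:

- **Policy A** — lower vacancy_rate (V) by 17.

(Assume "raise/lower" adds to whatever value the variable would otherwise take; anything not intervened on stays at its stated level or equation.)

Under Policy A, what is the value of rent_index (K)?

-51

Policy A (V − 17):
  W = 20
  V = 96 − 17 = 79
  U = 220 − 2·20 − 3·79 = -57
  K = 98 + 79 + 4·(-57) = -51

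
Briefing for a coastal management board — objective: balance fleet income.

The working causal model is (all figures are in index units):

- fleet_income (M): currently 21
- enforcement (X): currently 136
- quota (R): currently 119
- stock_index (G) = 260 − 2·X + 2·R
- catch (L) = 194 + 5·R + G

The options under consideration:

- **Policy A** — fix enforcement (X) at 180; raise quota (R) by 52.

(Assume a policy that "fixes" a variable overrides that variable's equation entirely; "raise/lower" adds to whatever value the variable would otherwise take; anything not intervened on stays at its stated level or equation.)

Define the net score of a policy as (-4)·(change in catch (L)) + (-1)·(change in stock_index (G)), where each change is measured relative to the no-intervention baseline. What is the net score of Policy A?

Baseline:
  X = 136
  R = 119
  G = 260 − 2·136 + 2·119 = 226
  L = 194 + 5·119 + 226 = 1015
Policy A (X := 180, R + 52):
  X = 180
  R = 119 + 52 = 171
  G = 260 − 2·180 + 2·171 = 242
  L = 194 + 5·171 + 242 = 1291
ΔL = 1291 − 1015 = 276; ΔG = 242 − 226 = 16
Score = (-4)·276 + (-1)·16 = -1120

-1120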